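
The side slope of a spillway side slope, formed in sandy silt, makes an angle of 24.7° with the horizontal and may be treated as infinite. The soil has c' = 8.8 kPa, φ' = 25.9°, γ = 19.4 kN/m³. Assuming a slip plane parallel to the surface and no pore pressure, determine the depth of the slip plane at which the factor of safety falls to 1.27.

z = 5.58 m

Setting FS = 1.27 in FS = [c' + γz cos²β tanφ'] / [γz sinβ cosβ] and solving for z:
z = c' / [γ cosβ (FS·sinβ − cosβ·tanφ')]
  = 8.8 / [19.4·cos24.7°·(1.27·sin24.7° − cos24.7°·tan25.9°)]
  = 8.8 / [19.4·0.9085·(1.27·0.4179 − 0.9085·0.4856)]
  = 8.8 / 1.5782 = 5.576 m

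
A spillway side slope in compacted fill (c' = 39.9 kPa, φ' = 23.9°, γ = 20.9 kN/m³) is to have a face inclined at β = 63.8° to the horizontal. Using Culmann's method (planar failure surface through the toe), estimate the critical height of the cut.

H_c = 26.90 m

Culmann's analysis gives the critical failure plane at α_cr = (β + φ')/2 = (63.8 + 23.9)/2 = 43.8°, and the critical height
H_c = (4c'/γ) · sinβ cosφ' / [1 − cos(β − φ')]
    = (4·39.9/20.9) · sin63.8°·cos23.9° / [1 − cos(39.9°)]
    = 7.636 · 0.8973·0.9143 / [1 − 0.7672]
    = 7.636 · 0.8203 / 0.2328
    = 26.90 m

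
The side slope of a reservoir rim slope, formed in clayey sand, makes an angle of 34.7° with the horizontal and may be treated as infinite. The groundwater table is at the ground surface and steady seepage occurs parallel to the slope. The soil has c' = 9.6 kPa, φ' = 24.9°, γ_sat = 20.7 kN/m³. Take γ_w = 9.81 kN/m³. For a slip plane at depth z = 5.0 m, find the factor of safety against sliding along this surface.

FS = 0.55

With seepage parallel to the slope and the water table at the surface, the effective normal stress on the slip plane uses the buoyant unit weight γ' = γ_sat − γ_w while the driving shear stress uses γ_sat:
FS = [c' + γ' z cos²β tanφ'] / [γ_sat z sinβ cosβ]
γ' = 20.7 − 9.81 = 10.89 kN/m³
Numerator = 9.6 + 10.89·5.0·cos²34.7°·tan24.9° = 9.6 + 10.89·5.0·0.6759·0.4642 = 26.684 kPa
Denominator = 20.7·5.0·sin34.7°·cos34.7° = 20.7·5.0·0.5693·0.8221 = 48.441 kPa
FS = 26.684 / 48.441 = 0.551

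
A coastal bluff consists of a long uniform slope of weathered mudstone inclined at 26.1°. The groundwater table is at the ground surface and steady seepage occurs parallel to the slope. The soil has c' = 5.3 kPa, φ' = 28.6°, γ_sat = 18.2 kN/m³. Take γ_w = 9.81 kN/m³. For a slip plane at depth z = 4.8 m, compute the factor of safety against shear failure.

FS = 0.67

With seepage parallel to the slope and the water table at the surface, the effective normal stress on the slip plane uses the buoyant unit weight γ' = γ_sat − γ_w while the driving shear stress uses γ_sat:
FS = [c' + γ' z cos²β tanφ'] / [γ_sat z sinβ cosβ]
γ' = 18.2 − 9.81 = 8.39 kN/m³
Numerator = 5.3 + 8.39·4.8·cos²26.1°·tan28.6° = 5.3 + 8.39·4.8·0.8065·0.5452 = 23.007 kPa
Denominator = 18.2·4.8·sin26.1°·cos26.1° = 18.2·4.8·0.4399·0.8980 = 34.514 kPa
FS = 23.007 / 34.514 = 0.667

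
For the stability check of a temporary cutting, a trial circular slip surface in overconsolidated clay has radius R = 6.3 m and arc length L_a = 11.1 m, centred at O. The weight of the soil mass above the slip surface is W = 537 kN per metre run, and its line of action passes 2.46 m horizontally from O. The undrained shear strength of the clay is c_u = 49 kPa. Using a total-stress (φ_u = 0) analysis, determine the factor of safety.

Taking moments about the centre O, the resisting moment is provided by the undrained shear strength acting along the arc:
M_R = c_u·L_a·R = 49·11.10·6.3 = 3426.6 kN·m/m
M_D = W·d = 537·2.46 = 1321.0 kN·m/m
FS = M_R / M_D = 3426.6 / 1321.0 = 2.594

FS = 2.59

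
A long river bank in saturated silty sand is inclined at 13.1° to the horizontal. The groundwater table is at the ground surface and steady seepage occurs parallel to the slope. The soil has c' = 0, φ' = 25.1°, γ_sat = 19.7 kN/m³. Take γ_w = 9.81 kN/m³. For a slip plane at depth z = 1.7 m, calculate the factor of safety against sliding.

FS = 1.01

With seepage parallel to the slope and the water table at the surface, the effective normal stress on the slip plane uses the buoyant unit weight γ' = γ_sat − γ_w while the driving shear stress uses γ_sat:
FS = [c' + γ' z cos²β tanφ'] / [γ_sat z sinβ cosβ]
(For c' = 0 this reduces to FS = (γ'/γ_sat)·tanφ'/tanβ.)
γ' = 19.7 − 9.81 = 9.89 kN/m³
Numerator = 0.0 + 9.89·1.7·cos²13.1°·tan25.1° = 0.0 + 9.89·1.7·0.9486·0.4684 = 7.471 kPa
Denominator = 19.7·1.7·sin13.1°·cos13.1° = 19.7·1.7·0.2267·0.9740 = 7.393 kPa
FS = 7.471 / 7.393 = 1.011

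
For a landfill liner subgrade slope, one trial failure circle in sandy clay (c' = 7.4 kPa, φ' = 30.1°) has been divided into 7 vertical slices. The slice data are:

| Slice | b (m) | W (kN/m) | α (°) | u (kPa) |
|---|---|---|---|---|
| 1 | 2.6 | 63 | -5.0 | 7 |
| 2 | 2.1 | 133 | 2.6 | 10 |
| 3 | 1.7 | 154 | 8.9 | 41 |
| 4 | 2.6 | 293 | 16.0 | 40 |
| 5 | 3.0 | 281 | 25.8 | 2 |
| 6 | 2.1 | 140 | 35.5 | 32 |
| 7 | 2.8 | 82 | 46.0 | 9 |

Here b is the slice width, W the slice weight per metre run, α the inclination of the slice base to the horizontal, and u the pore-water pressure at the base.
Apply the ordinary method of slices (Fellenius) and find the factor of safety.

Ordinary method of slices: FS = Σ[c'·Δl_i + (W_i cosα_i − u_i·Δl_i)·tanφ'] / Σ W_i sinα_i, with Δl_i = b_i / cosα_i.
Slice 1: Δl = 2.6/cos(-5.0°) = 2.610 m; N'_1 = 63·cos(-5.0°) − 7·2.610 = 44.5; c'Δl = 19.31; W sinα = -5.5
Slice 2: Δl = 2.1/cos2.6° = 2.102 m; N'_2 = 133·cos2.6° − 10·2.102 = 111.8; c'Δl = 15.56; W sinα = 6.0
Slice 3: Δl = 1.7/cos8.9° = 1.721 m; N'_3 = 154·cos8.9° − 41·1.721 = 81.6; c'Δl = 12.73; W sinα = 23.8
Slice 4: Δl = 2.6/cos16.0° = 2.705 m; N'_4 = 293·cos16.0° − 40·2.705 = 173.5; c'Δl = 20.02; W sinα = 80.8
Slice 5: Δl = 3.0/cos25.8° = 3.332 m; N'_5 = 281·cos25.8° − 2·3.332 = 246.3; c'Δl = 24.66; W sinα = 122.3
Slice 6: Δl = 2.1/cos35.5° = 2.579 m; N'_6 = 140·cos35.5° − 32·2.579 = 31.4; c'Δl = 19.09; W sinα = 81.3
Slice 7: Δl = 2.8/cos46.0° = 4.031 m; N'_7 = 82·cos46.0° − 9·4.031 = 20.7; c'Δl = 29.83; W sinα = 59.0
Σc'Δl = 141.2 kN/m; ΣN' = 709.8 kN/m; ΣW sinα = 367.7 kN/m
Resisting = 141.2 + 709.8·tan30.1° = 141.2 + 411.5 = 552.7 kN/m
FS = 552.7 / 367.7 = 1.503

FS = 1.50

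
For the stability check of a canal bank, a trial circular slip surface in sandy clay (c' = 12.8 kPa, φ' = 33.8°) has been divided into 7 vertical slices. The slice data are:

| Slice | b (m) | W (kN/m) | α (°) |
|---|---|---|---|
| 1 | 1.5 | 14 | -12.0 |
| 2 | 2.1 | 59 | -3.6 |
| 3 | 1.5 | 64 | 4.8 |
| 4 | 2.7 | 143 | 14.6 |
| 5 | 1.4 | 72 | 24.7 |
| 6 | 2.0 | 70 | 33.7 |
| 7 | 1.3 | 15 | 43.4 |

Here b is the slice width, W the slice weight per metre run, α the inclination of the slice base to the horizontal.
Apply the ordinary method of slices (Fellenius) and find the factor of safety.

FS = 3.94

Ordinary method of slices: FS = Σ[c'·Δl_i + (W_i cosα_i)·tanφ'] / Σ W_i sinα_i, with Δl_i = b_i / cosα_i.
Slice 1: Δl = 1.5/cos(-12.0°) = 1.534 m; N'_1 = 14·cos(-12.0°) = 13.7; c'Δl = 19.63; W sinα = -2.9
Slice 2: Δl = 2.1/cos(-3.6°) = 2.104 m; N'_2 = 59·cos(-3.6°) = 58.9; c'Δl = 26.93; W sinα = -3.7
Slice 3: Δl = 1.5/cos4.8° = 1.505 m; N'_3 = 64·cos4.8° = 63.8; c'Δl = 19.27; W sinα = 5.4
Slice 4: Δl = 2.7/cos14.6° = 2.790 m; N'_4 = 143·cos14.6° = 138.4; c'Δl = 35.71; W sinα = 36.0
Slice 5: Δl = 1.4/cos24.7° = 1.541 m; N'_5 = 72·cos24.7° = 65.4; c'Δl = 19.72; W sinα = 30.1
Slice 6: Δl = 2.0/cos33.7° = 2.404 m; N'_6 = 70·cos33.7° = 58.2; c'Δl = 30.77; W sinα = 38.8
Slice 7: Δl = 1.3/cos43.4° = 1.789 m; N'_7 = 15·cos43.4° = 10.9; c'Δl = 22.90; W sinα = 10.3
Σc'Δl = 174.9 kN/m; ΣN' = 409.3 kN/m; ΣW sinα = 114.0 kN/m
Resisting = 174.9 + 409.3·tan33.8° = 174.9 + 274.0 = 448.9 kN/m
FS = 448.9 / 114.0 = 3.937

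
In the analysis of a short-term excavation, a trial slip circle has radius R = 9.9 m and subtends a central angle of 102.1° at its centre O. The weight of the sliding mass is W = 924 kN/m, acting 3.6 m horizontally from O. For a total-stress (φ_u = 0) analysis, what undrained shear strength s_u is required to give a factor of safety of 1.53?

s_u = 29.1 kPa

FS = s_u·L_a·R / (W·d), so s_u = FS·W·d / (L_a·R).
Arc length L_a = R·θ = 9.9·(102.1°·π/180) = 9.9·1.7820 = 17.64 m
s_u = 1.53·924·3.6 / (17.64·9.9) = 5089.4 / 174.65 = 29.14 kPa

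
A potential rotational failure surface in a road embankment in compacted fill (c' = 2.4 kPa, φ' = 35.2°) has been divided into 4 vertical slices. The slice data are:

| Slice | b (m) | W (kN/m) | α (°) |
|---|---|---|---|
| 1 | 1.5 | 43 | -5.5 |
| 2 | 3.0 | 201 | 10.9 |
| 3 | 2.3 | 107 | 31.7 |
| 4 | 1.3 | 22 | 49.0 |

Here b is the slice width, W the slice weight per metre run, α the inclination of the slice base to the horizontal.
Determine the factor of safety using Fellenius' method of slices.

Ordinary method of slices: FS = Σ[c'·Δl_i + (W_i cosα_i)·tanφ'] / Σ W_i sinα_i, with Δl_i = b_i / cosα_i.
Slice 1: Δl = 1.5/cos(-5.5°) = 1.507 m; N'_1 = 43·cos(-5.5°) = 42.8; c'Δl = 3.62; W sinα = -4.1
Slice 2: Δl = 3.0/cos10.9° = 3.055 m; N'_2 = 201·cos10.9° = 197.4; c'Δl = 7.33; W sinα = 38.0
Slice 3: Δl = 2.3/cos31.7° = 2.703 m; N'_3 = 107·cos31.7° = 91.0; c'Δl = 6.49; W sinα = 56.2
Slice 4: Δl = 1.3/cos49.0° = 1.982 m; N'_4 = 22·cos49.0° = 14.4; c'Δl = 4.76; W sinα = 16.6
Σc'Δl = 22.2 kN/m; ΣN' = 345.6 kN/m; ΣW sinα = 106.7 kN/m
Resisting = 22.2 + 345.6·tan35.2° = 22.2 + 243.8 = 266.0 kN/m
FS = 266.0 / 106.7 = 2.493

FS = 2.49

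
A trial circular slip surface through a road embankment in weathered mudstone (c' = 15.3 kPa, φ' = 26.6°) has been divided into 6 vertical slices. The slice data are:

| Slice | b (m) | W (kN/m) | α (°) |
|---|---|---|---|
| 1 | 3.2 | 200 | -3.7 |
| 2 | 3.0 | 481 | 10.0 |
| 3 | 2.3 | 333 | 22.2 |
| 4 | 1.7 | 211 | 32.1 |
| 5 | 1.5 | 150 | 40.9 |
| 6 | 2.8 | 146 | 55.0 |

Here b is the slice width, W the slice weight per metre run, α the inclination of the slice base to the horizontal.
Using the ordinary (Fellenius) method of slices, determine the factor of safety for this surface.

Ordinary method of slices: FS = Σ[c'·Δl_i + (W_i cosα_i)·tanφ'] / Σ W_i sinα_i, with Δl_i = b_i / cosα_i.
Slice 1: Δl = 3.2/cos(-3.7°) = 3.207 m; N'_1 = 200·cos(-3.7°) = 199.6; c'Δl = 49.06; W sinα = -12.9
Slice 2: Δl = 3.0/cos10.0° = 3.046 m; N'_2 = 481·cos10.0° = 473.7; c'Δl = 46.61; W sinα = 83.5
Slice 3: Δl = 2.3/cos22.2° = 2.484 m; N'_3 = 333·cos22.2° = 308.3; c'Δl = 38.01; W sinα = 125.8
Slice 4: Δl = 1.7/cos32.1° = 2.007 m; N'_4 = 211·cos32.1° = 178.7; c'Δl = 30.70; W sinα = 112.1
Slice 5: Δl = 1.5/cos40.9° = 1.985 m; N'_5 = 150·cos40.9° = 113.4; c'Δl = 30.36; W sinα = 98.2
Slice 6: Δl = 2.8/cos55.0° = 4.882 m; N'_6 = 146·cos55.0° = 83.7; c'Δl = 74.69; W sinα = 119.6
Σc'Δl = 269.4 kN/m; ΣN' = 1357.5 kN/m; ΣW sinα = 526.4 kN/m
Resisting = 269.4 + 1357.5·tan26.6° = 269.4 + 679.8 = 949.2 kN/m
FS = 949.2 / 526.4 = 1.803

FS = 1.80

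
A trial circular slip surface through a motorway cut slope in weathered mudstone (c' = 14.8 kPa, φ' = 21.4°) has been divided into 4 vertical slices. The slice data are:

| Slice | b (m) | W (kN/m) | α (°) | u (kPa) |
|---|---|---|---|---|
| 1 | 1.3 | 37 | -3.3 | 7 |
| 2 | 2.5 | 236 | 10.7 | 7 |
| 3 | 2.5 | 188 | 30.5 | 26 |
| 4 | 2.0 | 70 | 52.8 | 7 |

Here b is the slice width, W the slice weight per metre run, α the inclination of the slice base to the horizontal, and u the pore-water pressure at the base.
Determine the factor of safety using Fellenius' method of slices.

FS = 1.48

Ordinary method of slices: FS = Σ[c'·Δl_i + (W_i cosα_i − u_i·Δl_i)·tanφ'] / Σ W_i sinα_i, with Δl_i = b_i / cosα_i.
Slice 1: Δl = 1.3/cos(-3.3°) = 1.302 m; N'_1 = 37·cos(-3.3°) − 7·1.302 = 27.8; c'Δl = 19.27; W sinα = -2.1
Slice 2: Δl = 2.5/cos10.7° = 2.544 m; N'_2 = 236·cos10.7° − 7·2.544 = 214.1; c'Δl = 37.65; W sinα = 43.8
Slice 3: Δl = 2.5/cos30.5° = 2.901 m; N'_3 = 188·cos30.5° − 26·2.901 = 86.5; c'Δl = 42.94; W sinα = 95.4
Slice 4: Δl = 2.0/cos52.8° = 3.308 m; N'_4 = 70·cos52.8° − 7·3.308 = 19.2; c'Δl = 48.96; W sinα = 55.8
Σc'Δl = 148.8 kN/m; ΣN' = 347.6 kN/m; ΣW sinα = 192.9 kN/m
Resisting = 148.8 + 347.6·tan21.4° = 148.8 + 136.2 = 285.1 kN/m
FS = 285.1 / 192.9 = 1.478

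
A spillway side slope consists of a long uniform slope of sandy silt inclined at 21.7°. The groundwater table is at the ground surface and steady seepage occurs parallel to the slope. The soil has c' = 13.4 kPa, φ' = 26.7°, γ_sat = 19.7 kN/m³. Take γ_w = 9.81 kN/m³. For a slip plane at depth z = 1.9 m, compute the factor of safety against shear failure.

FS = 1.68

With seepage parallel to the slope and the water table at the surface, the effective normal stress on the slip plane uses the buoyant unit weight γ' = γ_sat − γ_w while the driving shear stress uses γ_sat:
FS = [c' + γ' z cos²β tanφ'] / [γ_sat z sinβ cosβ]
γ' = 19.7 − 9.81 = 9.89 kN/m³
Numerator = 13.4 + 9.89·1.9·cos²21.7°·tan26.7° = 13.4 + 9.89·1.9·0.8633·0.5029 = 21.559 kPa
Denominator = 19.7·1.9·sin21.7°·cos21.7° = 19.7·1.9·0.3697·0.9291 = 12.859 kPa
FS = 21.559 / 12.859 = 1.677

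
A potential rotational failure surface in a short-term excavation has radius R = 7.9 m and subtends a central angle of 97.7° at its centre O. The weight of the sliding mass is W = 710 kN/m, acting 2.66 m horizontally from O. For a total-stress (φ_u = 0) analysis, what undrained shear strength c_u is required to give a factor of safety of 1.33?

FS = c_u·L_a·R / (W·d), so c_u = FS·W·d / (L_a·R).
Arc length L_a = R·θ = 7.9·(97.7°·π/180) = 7.9·1.7052 = 13.47 m
c_u = 1.33·710·2.66 / (13.47·7.9) = 2511.8 / 106.42 = 23.60 kPa

c_u = 23.6 kPa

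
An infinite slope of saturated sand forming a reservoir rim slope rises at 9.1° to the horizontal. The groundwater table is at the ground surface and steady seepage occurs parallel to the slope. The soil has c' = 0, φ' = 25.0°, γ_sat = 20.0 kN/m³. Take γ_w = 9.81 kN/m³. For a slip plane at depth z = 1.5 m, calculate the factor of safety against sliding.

With seepage parallel to the slope and the water table at the surface, the effective normal stress on the slip plane uses the buoyant unit weight γ' = γ_sat − γ_w while the driving shear stress uses γ_sat:
FS = [c' + γ' z cos²β tanφ'] / [γ_sat z sinβ cosβ]
(For c' = 0 this reduces to FS = (γ'/γ_sat)·tanφ'/tanβ.)
γ' = 20.0 − 9.81 = 10.19 kN/m³
Numerator = 0.0 + 10.19·1.5·cos²9.1°·tan25.0° = 0.0 + 10.19·1.5·0.9750·0.4663 = 6.949 kPa
Denominator = 20.0·1.5·sin9.1°·cos9.1° = 20.0·1.5·0.1582·0.9874 = 4.685 kPa
FS = 6.949 / 4.685 = 1.483

FS = 1.48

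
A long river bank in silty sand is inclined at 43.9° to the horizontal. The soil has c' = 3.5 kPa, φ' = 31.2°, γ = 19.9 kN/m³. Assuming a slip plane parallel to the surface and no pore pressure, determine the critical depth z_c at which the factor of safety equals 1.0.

Setting FS = 1.00 in FS = [c' + γz cos²β tanφ'] / [γz sinβ cosβ] and solving for z:
z = c' / [γ cosβ (FS·sinβ − cosβ·tanφ')]
  = 3.5 / [19.9·cos43.9°·(1.00·sin43.9° − cos43.9°·tan31.2°)]
  = 3.5 / [19.9·0.7206·(1.00·0.6934 − 0.7206·0.6056)]
  = 3.5 / 3.6854 = 0.950 m

z_c = 0.95 m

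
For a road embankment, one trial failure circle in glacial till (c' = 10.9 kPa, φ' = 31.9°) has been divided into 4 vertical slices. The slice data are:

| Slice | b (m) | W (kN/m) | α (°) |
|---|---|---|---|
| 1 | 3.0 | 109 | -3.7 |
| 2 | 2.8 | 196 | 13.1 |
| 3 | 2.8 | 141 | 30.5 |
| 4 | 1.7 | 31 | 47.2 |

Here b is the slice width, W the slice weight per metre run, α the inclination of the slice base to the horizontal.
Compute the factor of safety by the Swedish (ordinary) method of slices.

FS = 3.05

Ordinary method of slices: FS = Σ[c'·Δl_i + (W_i cosα_i)·tanφ'] / Σ W_i sinα_i, with Δl_i = b_i / cosα_i.
Slice 1: Δl = 3.0/cos(-3.7°) = 3.006 m; N'_1 = 109·cos(-3.7°) = 108.8; c'Δl = 32.77; W sinα = -7.0
Slice 2: Δl = 2.8/cos13.1° = 2.875 m; N'_2 = 196·cos13.1° = 190.9; c'Δl = 31.34; W sinα = 44.4
Slice 3: Δl = 2.8/cos30.5° = 3.250 m; N'_3 = 141·cos30.5° = 121.5; c'Δl = 35.42; W sinα = 71.6
Slice 4: Δl = 1.7/cos47.2° = 2.502 m; N'_4 = 31·cos47.2° = 21.1; c'Δl = 27.27; W sinα = 22.7
Σc'Δl = 126.8 kN/m; ΣN' = 442.2 kN/m; ΣW sinα = 131.7 kN/m
Resisting = 126.8 + 442.2·tan31.9° = 126.8 + 275.3 = 402.1 kN/m
FS = 402.1 / 131.7 = 3.053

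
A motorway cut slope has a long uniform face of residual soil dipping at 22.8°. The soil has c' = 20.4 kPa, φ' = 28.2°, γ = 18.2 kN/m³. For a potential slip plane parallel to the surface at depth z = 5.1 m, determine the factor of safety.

FS = 1.89

For an infinite slope with a slip plane parallel to the surface (no pore pressure): FS = [c' + γz cos²β tanφ'] / [γz sinβ cosβ].
γz = 18.2·5.1 = 92.82 kN/m²
Numerator = 20.4 + 92.82·cos²22.8°·tan28.2° = 20.4 + 92.82·0.8498·0.5362 = 62.696 kPa
Denominator = 92.82·sin22.8°·cos22.8° = 92.82·0.3875·0.9219 = 33.159 kPa
FS = 62.696 / 33.159 = 1.891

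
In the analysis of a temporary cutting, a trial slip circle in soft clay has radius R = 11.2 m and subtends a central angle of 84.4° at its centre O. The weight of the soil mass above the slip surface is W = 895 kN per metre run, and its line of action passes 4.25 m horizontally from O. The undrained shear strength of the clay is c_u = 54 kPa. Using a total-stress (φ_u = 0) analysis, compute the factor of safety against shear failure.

Taking moments about the centre O, the resisting moment is provided by the undrained shear strength acting along the arc:
Arc length L_a = R·θ = 11.2·(84.4°·π/180) = 11.2·1.4731 = 16.50 m
M_R = c_u·L_a·R = 54·16.50·11.2 = 9978.1 kN·m/m
M_D = W·d = 895·4.25 = 3803.8 kN·m/m
FS = M_R / M_D = 9978.1 / 3803.8 = 2.623

FS = 2.62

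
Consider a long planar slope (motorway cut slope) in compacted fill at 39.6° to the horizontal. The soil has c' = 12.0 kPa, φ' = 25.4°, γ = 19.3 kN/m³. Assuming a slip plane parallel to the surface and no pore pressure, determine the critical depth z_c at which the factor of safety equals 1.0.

Setting FS = 1.00 in FS = [c' + γz cos²β tanφ'] / [γz sinβ cosβ] and solving for z:
z = c' / [γ cosβ (FS·sinβ − cosβ·tanφ')]
  = 12.0 / [19.3·cos39.6°·(1.00·sin39.6° − cos39.6°·tan25.4°)]
  = 12.0 / [19.3·0.7705·(1.00·0.6374 − 0.7705·0.4748)]
  = 12.0 / 4.0383 = 2.972 m

z_c = 2.97 m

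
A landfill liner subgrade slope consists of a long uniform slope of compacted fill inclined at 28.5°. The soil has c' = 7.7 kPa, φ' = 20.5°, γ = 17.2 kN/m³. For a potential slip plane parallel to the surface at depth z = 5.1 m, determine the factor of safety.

FS = 0.90

For an infinite slope with a slip plane parallel to the surface (no pore pressure): FS = [c' + γz cos²β tanφ'] / [γz sinβ cosβ].
γz = 17.2·5.1 = 87.72 kN/m²
Numerator = 7.7 + 87.72·cos²28.5°·tan20.5° = 7.7 + 87.72·0.7723·0.3739 = 33.030 kPa
Denominator = 87.72·sin28.5°·cos28.5° = 87.72·0.4772·0.8788 = 36.784 kPa
FS = 33.030 / 36.784 = 0.898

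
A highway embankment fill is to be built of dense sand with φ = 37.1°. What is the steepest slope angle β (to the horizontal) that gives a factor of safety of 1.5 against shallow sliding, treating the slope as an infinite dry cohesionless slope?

For an infinite dry cohesionless slope FS = tanφ/tanβ, so tanβ = tanφ / FS.
tanβ = tan37.1° / 1.5 = 0.7563 / 1.5 = 0.5042
β = arctan(0.5042) = 26.76°

β = 26.8°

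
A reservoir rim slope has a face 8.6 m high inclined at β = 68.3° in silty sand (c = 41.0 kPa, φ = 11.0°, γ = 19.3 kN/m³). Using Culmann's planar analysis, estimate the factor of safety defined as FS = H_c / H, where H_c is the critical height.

FS = 1.96

H_c = (4c/γ) · sinβ cosφ / [1 − cos(β − φ)]
    = (4·41.0/19.3) · sin68.3°·cos11.0° / [1 − cos57.3°]
    = 8.497 · 0.9121 / 0.4598 = 16.86 m
FS = H_c / H = 16.86 / 8.6 = 1.960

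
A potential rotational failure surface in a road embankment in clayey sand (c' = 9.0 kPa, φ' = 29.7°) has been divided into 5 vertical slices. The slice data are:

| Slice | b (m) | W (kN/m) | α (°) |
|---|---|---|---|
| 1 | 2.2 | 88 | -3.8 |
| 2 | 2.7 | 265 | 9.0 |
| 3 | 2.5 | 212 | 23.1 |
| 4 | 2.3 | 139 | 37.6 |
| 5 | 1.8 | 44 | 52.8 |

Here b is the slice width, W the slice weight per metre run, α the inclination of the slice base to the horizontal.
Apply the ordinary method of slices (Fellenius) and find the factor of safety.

Ordinary method of slices: FS = Σ[c'·Δl_i + (W_i cosα_i)·tanφ'] / Σ W_i sinα_i, with Δl_i = b_i / cosα_i.
Slice 1: Δl = 2.2/cos(-3.8°) = 2.205 m; N'_1 = 88·cos(-3.8°) = 87.8; c'Δl = 19.84; W sinα = -5.8
Slice 2: Δl = 2.7/cos9.0° = 2.734 m; N'_2 = 265·cos9.0° = 261.7; c'Δl = 24.60; W sinα = 41.5
Slice 3: Δl = 2.5/cos23.1° = 2.718 m; N'_3 = 212·cos23.1° = 195.0; c'Δl = 24.46; W sinα = 83.2
Slice 4: Δl = 2.3/cos37.6° = 2.903 m; N'_4 = 139·cos37.6° = 110.1; c'Δl = 26.13; W sinα = 84.8
Slice 5: Δl = 1.8/cos52.8° = 2.977 m; N'_5 = 44·cos52.8° = 26.6; c'Δl = 26.79; W sinα = 35.0
Σc'Δl = 121.8 kN/m; ΣN' = 681.3 kN/m; ΣW sinα = 238.7 kN/m
Resisting = 121.8 + 681.3·tan29.7° = 121.8 + 388.6 = 510.4 kN/m
FS = 510.4 / 238.7 = 2.139

FS = 2.14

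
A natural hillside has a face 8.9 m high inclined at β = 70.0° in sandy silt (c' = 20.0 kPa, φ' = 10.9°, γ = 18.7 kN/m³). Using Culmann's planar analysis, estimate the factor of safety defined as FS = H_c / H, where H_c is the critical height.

FS = 0.91

H_c = (4c'/γ) · sinβ cosφ' / [1 − cos(β − φ')]
    = (4·20.0/18.7) · sin70.0°·cos10.9° / [1 − cos59.1°]
    = 4.278 · 0.9227 / 0.4865 = 8.11 m
FS = H_c / H = 8.11 / 8.9 = 0.912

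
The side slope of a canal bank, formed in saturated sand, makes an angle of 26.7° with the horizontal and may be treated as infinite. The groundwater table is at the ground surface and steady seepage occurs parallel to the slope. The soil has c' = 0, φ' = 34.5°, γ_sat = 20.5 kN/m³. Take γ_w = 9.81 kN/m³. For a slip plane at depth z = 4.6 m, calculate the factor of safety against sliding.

With seepage parallel to the slope and the water table at the surface, the effective normal stress on the slip plane uses the buoyant unit weight γ' = γ_sat − γ_w while the driving shear stress uses γ_sat:
FS = [c' + γ' z cos²β tanφ'] / [γ_sat z sinβ cosβ]
(For c' = 0 this reduces to FS = (γ'/γ_sat)·tanφ'/tanβ.)
γ' = 20.5 − 9.81 = 10.69 kN/m³
Numerator = 0.0 + 10.69·4.6·cos²26.7°·tan34.5° = 0.0 + 10.69·4.6·0.7981·0.6873 = 26.973 kPa
Denominator = 20.5·4.6·sin26.7°·cos26.7° = 20.5·4.6·0.4493·0.8934 = 37.853 kPa
FS = 26.973 / 37.853 = 0.713

FS = 0.71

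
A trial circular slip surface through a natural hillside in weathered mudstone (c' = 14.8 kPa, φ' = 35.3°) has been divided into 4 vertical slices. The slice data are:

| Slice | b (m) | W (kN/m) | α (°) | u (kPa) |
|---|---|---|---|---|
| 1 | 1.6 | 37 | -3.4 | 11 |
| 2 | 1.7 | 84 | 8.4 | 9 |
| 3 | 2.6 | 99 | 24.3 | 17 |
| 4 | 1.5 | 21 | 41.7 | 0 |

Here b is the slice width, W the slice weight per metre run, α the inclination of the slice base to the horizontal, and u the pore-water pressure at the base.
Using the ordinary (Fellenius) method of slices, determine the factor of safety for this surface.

FS = 3.45

Ordinary method of slices: FS = Σ[c'·Δl_i + (W_i cosα_i − u_i·Δl_i)·tanφ'] / Σ W_i sinα_i, with Δl_i = b_i / cosα_i.
Slice 1: Δl = 1.6/cos(-3.4°) = 1.603 m; N'_1 = 37·cos(-3.4°) − 11·1.603 = 19.3; c'Δl = 23.72; W sinα = -2.2
Slice 2: Δl = 1.7/cos8.4° = 1.718 m; N'_2 = 84·cos8.4° − 9·1.718 = 67.6; c'Δl = 25.43; W sinα = 12.3
Slice 3: Δl = 2.6/cos24.3° = 2.853 m; N'_3 = 99·cos24.3° − 17·2.853 = 41.7; c'Δl = 42.22; W sinα = 40.7
Slice 4: Δl = 1.5/cos41.7° = 2.009 m; N'_4 = 21·cos41.7° − 0·2.009 = 15.7; c'Δl = 29.73; W sinα = 14.0
Σc'Δl = 121.1 kN/m; ΣN' = 144.3 kN/m; ΣW sinα = 64.8 kN/m
Resisting = 121.1 + 144.3·tan35.3° = 121.1 + 102.2 = 223.3 kN/m
FS = 223.3 / 64.8 = 3.447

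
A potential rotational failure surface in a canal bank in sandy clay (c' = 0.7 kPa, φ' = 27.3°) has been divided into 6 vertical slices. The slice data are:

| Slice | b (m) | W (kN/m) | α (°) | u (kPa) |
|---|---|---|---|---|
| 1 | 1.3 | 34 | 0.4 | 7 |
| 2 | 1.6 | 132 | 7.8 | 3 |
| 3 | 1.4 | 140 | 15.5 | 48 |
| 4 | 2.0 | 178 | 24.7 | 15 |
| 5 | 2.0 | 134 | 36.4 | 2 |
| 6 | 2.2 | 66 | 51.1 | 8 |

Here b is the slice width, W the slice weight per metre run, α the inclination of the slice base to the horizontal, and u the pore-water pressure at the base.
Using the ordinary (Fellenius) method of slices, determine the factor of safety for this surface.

Ordinary method of slices: FS = Σ[c'·Δl_i + (W_i cosα_i − u_i·Δl_i)·tanφ'] / Σ W_i sinα_i, with Δl_i = b_i / cosα_i.
Slice 1: Δl = 1.3/cos0.4° = 1.300 m; N'_1 = 34·cos0.4° − 7·1.300 = 24.9; c'Δl = 0.91; W sinα = 0.2
Slice 2: Δl = 1.6/cos7.8° = 1.615 m; N'_2 = 132·cos7.8° − 3·1.615 = 125.9; c'Δl = 1.13; W sinα = 17.9
Slice 3: Δl = 1.4/cos15.5° = 1.453 m; N'_3 = 140·cos15.5° − 48·1.453 = 65.2; c'Δl = 1.02; W sinα = 37.4
Slice 4: Δl = 2.0/cos24.7° = 2.201 m; N'_4 = 178·cos24.7° − 15·2.201 = 128.7; c'Δl = 1.54; W sinα = 74.4
Slice 5: Δl = 2.0/cos36.4° = 2.485 m; N'_5 = 134·cos36.4° − 2·2.485 = 102.9; c'Δl = 1.74; W sinα = 79.5
Slice 6: Δl = 2.2/cos51.1° = 3.503 m; N'_6 = 66·cos51.1° − 8·3.503 = 13.4; c'Δl = 2.45; W sinα = 51.4
Σc'Δl = 8.8 kN/m; ΣN' = 461.0 kN/m; ΣW sinα = 260.8 kN/m
Resisting = 8.8 + 461.0·tan27.3° = 8.8 + 237.9 = 246.7 kN/m
FS = 246.7 / 260.8 = 0.946

FS = 0.95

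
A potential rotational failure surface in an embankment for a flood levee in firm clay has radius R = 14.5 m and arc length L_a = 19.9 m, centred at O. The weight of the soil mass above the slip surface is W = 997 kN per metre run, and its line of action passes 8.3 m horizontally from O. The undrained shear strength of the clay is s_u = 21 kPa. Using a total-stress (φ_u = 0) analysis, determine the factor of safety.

FS = 0.73

Taking moments about the centre O, the resisting moment is provided by the undrained shear strength acting along the arc:
M_R = s_u·L_a·R = 21·19.90·14.5 = 6059.5 kN·m/m
M_D = W·d = 997·8.3 = 8275.1 kN·m/m
FS = M_R / M_D = 6059.5 / 8275.1 = 0.732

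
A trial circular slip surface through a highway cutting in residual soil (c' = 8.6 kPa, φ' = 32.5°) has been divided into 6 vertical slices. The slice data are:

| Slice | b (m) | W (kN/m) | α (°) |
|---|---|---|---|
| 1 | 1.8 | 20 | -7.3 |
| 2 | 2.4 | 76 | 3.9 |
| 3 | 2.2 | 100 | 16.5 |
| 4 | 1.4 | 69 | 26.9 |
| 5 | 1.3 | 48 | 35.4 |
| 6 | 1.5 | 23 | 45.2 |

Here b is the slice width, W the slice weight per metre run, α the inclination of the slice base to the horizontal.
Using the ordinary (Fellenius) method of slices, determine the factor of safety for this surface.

Ordinary method of slices: FS = Σ[c'·Δl_i + (W_i cosα_i)·tanφ'] / Σ W_i sinα_i, with Δl_i = b_i / cosα_i.
Slice 1: Δl = 1.8/cos(-7.3°) = 1.815 m; N'_1 = 20·cos(-7.3°) = 19.8; c'Δl = 15.61; W sinα = -2.5
Slice 2: Δl = 2.4/cos3.9° = 2.406 m; N'_2 = 76·cos3.9° = 75.8; c'Δl = 20.69; W sinα = 5.2
Slice 3: Δl = 2.2/cos16.5° = 2.294 m; N'_3 = 100·cos16.5° = 95.9; c'Δl = 19.73; W sinα = 28.4
Slice 4: Δl = 1.4/cos26.9° = 1.570 m; N'_4 = 69·cos26.9° = 61.5; c'Δl = 13.50; W sinα = 31.2
Slice 5: Δl = 1.3/cos35.4° = 1.595 m; N'_5 = 48·cos35.4° = 39.1; c'Δl = 13.72; W sinα = 27.8
Slice 6: Δl = 1.5/cos45.2° = 2.129 m; N'_6 = 23·cos45.2° = 16.2; c'Δl = 18.31; W sinα = 16.3
Σc'Δl = 101.6 kN/m; ΣN' = 308.4 kN/m; ΣW sinα = 106.4 kN/m
Resisting = 101.6 + 308.4·tan32.5° = 101.6 + 196.5 = 298.0 kN/m
FS = 298.0 / 106.4 = 2.802

FS = 2.80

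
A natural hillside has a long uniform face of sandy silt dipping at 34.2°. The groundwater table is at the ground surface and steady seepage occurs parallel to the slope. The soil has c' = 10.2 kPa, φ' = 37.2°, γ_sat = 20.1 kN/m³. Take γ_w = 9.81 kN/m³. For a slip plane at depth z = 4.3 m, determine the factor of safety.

FS = 0.83

With seepage parallel to the slope and the water table at the surface, the effective normal stress on the slip plane uses the buoyant unit weight γ' = γ_sat − γ_w while the driving shear stress uses γ_sat:
FS = [c' + γ' z cos²β tanφ'] / [γ_sat z sinβ cosβ]
γ' = 20.1 − 9.81 = 10.29 kN/m³
Numerator = 10.2 + 10.29·4.3·cos²34.2°·tan37.2° = 10.2 + 10.29·4.3·0.6841·0.7590 = 33.174 kPa
Denominator = 20.1·4.3·sin34.2°·cos34.2° = 20.1·4.3·0.5621·0.8271 = 40.180 kPa
FS = 33.174 / 40.180 = 0.826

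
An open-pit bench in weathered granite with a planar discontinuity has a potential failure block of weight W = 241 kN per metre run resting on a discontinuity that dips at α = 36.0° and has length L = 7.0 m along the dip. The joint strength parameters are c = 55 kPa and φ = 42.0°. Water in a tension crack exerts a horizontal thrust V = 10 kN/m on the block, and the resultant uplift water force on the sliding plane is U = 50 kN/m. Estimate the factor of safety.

Resolving the block weight along and normal to the plane and applying the Mohr–Coulomb strength on the joint:
N' = W cosα − U − V sinα = 241·cos36.0° − 50 − 10·sin36.0° = 139.1 kN/m
Driving force T = W sinα + V cosα = 241·sin36.0° + 10·cos36.0° = 149.7 kN/m
Resisting force R = c·L + N'·tanφ = 55·7.0 + 139.1·tan42.0° = 385.0 + 125.2 = 510.2 kN/m
FS = R / T = 510.2 / 149.7 = 3.407

FS = 3.41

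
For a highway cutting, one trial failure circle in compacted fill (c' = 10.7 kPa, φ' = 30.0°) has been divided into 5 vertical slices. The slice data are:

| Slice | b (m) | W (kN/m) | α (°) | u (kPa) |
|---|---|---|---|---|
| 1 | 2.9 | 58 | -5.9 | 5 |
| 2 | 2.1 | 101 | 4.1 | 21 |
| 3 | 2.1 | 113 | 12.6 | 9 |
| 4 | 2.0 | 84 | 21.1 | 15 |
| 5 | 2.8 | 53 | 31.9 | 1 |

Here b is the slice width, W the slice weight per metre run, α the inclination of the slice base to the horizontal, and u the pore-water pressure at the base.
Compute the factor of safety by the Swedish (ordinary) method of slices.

Ordinary method of slices: FS = Σ[c'·Δl_i + (W_i cosα_i − u_i·Δl_i)·tanφ'] / Σ W_i sinα_i, with Δl_i = b_i / cosα_i.
Slice 1: Δl = 2.9/cos(-5.9°) = 2.915 m; N'_1 = 58·cos(-5.9°) − 5·2.915 = 43.1; c'Δl = 31.20; W sinα = -6.0
Slice 2: Δl = 2.1/cos4.1° = 2.105 m; N'_2 = 101·cos4.1° − 21·2.105 = 56.5; c'Δl = 22.53; W sinα = 7.2
Slice 3: Δl = 2.1/cos12.6° = 2.152 m; N'_3 = 113·cos12.6° − 9·2.152 = 90.9; c'Δl = 23.02; W sinα = 24.7
Slice 4: Δl = 2.0/cos21.1° = 2.144 m; N'_4 = 84·cos21.1° − 15·2.144 = 46.2; c'Δl = 22.94; W sinα = 30.2
Slice 5: Δl = 2.8/cos31.9° = 3.298 m; N'_5 = 53·cos31.9° − 1·3.298 = 41.7; c'Δl = 35.29; W sinα = 28.0
Σc'Δl = 135.0 kN/m; ΣN' = 278.5 kN/m; ΣW sinα = 84.2 kN/m
Resisting = 135.0 + 278.5·tan30.0° = 135.0 + 160.8 = 295.7 kN/m
FS = 295.7 / 84.2 = 3.514

FS = 3.51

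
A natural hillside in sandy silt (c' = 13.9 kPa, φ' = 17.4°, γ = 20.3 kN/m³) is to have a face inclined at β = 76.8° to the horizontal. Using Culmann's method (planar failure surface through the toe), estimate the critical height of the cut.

H_c = 5.18 m

Culmann's analysis gives the critical failure plane at α_cr = (β + φ')/2 = (76.8 + 17.4)/2 = 47.1°, and the critical height
H_c = (4c'/γ) · sinβ cosφ' / [1 − cos(β − φ')]
    = (4·13.9/20.3) · sin76.8°·cos17.4° / [1 − cos(59.4°)]
    = 2.739 · 0.9736·0.9542 / [1 − 0.5090]
    = 2.739 · 0.9290 / 0.4910
    = 5.18 m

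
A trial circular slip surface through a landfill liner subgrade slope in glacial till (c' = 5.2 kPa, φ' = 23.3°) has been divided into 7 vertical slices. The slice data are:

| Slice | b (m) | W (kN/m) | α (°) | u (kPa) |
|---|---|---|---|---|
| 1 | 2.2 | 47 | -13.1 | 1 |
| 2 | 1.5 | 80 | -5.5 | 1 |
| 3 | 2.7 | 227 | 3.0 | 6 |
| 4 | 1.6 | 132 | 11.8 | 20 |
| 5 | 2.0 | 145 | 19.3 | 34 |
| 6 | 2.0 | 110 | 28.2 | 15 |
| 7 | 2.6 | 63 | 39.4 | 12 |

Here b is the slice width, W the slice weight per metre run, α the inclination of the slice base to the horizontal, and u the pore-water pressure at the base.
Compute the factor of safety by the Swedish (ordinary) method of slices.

Ordinary method of slices: FS = Σ[c'·Δl_i + (W_i cosα_i − u_i·Δl_i)·tanφ'] / Σ W_i sinα_i, with Δl_i = b_i / cosα_i.
Slice 1: Δl = 2.2/cos(-13.1°) = 2.259 m; N'_1 = 47·cos(-13.1°) − 1·2.259 = 43.5; c'Δl = 11.75; W sinα = -10.7
Slice 2: Δl = 1.5/cos(-5.5°) = 1.507 m; N'_2 = 80·cos(-5.5°) − 1·1.507 = 78.1; c'Δl = 7.84; W sinα = -7.7
Slice 3: Δl = 2.7/cos3.0° = 2.704 m; N'_3 = 227·cos3.0° − 6·2.704 = 210.5; c'Δl = 14.06; W sinα = 11.9
Slice 4: Δl = 1.6/cos11.8° = 1.635 m; N'_4 = 132·cos11.8° − 20·1.635 = 96.5; c'Δl = 8.50; W sinα = 27.0
Slice 5: Δl = 2.0/cos19.3° = 2.119 m; N'_5 = 145·cos19.3° − 34·2.119 = 64.8; c'Δl = 11.02; W sinα = 47.9
Slice 6: Δl = 2.0/cos28.2° = 2.269 m; N'_6 = 110·cos28.2° − 15·2.269 = 62.9; c'Δl = 11.80; W sinα = 52.0
Slice 7: Δl = 2.6/cos39.4° = 3.365 m; N'_7 = 63·cos39.4° − 12·3.365 = 8.3; c'Δl = 17.50; W sinα = 40.0
Σc'Δl = 82.5 kN/m; ΣN' = 564.6 kN/m; ΣW sinα = 160.4 kN/m
Resisting = 82.5 + 564.6·tan23.3° = 82.5 + 243.2 = 325.6 kN/m
FS = 325.6 / 160.4 = 2.030

FS = 2.03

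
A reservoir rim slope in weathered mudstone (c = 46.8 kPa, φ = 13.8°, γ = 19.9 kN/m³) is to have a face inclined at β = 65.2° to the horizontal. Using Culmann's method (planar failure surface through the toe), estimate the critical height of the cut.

Culmann's analysis gives the critical failure plane at α_cr = (β + φ)/2 = (65.2 + 13.8)/2 = 39.5°, and the critical height
H_c = (4c/γ) · sinβ cosφ / [1 − cos(β − φ)]
    = (4·46.8/19.9) · sin65.2°·cos13.8° / [1 − cos(51.4°)]
    = 9.407 · 0.9078·0.9711 / [1 − 0.6239]
    = 9.407 · 0.8816 / 0.3761
    = 22.05 m

H_c = 22.05 m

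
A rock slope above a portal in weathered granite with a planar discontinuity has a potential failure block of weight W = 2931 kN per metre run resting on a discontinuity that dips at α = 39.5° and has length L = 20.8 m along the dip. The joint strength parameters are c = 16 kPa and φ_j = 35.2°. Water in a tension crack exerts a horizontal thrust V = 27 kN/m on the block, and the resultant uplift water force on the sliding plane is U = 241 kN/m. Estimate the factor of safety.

Resolving the block weight along and normal to the plane and applying the Mohr–Coulomb strength on the joint:
N' = W cosα − U − V sinα = 2931·cos39.5° − 241 − 27·sin39.5° = 2003.5 kN/m
Driving force T = W sinα + V cosα = 2931·sin39.5° + 27·cos39.5° = 1885.2 kN/m
Resisting force R = c·L + N'·tanφ_j = 16·20.8 + 2003.5·tan35.2° = 332.8 + 1413.3 = 1746.1 kN/m
FS = R / T = 1746.1 / 1885.2 = 0.926

FS = 0.93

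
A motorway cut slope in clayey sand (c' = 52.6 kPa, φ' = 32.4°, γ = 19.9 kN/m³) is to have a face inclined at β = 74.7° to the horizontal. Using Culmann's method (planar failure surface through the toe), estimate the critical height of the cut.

H_c = 33.07 m

Culmann's analysis gives the critical failure plane at α_cr = (β + φ')/2 = (74.7 + 32.4)/2 = 53.5°, and the critical height
H_c = (4c'/γ) · sinβ cosφ' / [1 − cos(β − φ')]
    = (4·52.6/19.9) · sin74.7°·cos32.4° / [1 − cos(42.3°)]
    = 10.573 · 0.9646·0.8443 / [1 − 0.7396]
    = 10.573 · 0.8144 / 0.2604
    = 33.07 m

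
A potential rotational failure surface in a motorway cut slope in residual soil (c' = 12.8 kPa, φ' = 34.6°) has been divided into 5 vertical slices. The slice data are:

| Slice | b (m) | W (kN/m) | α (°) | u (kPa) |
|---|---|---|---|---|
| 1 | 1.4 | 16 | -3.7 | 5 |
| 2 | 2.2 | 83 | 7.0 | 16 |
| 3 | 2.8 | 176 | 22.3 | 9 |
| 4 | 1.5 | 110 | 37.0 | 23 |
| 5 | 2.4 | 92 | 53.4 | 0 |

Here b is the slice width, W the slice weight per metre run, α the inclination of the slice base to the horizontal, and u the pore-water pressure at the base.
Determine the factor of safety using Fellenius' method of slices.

Ordinary method of slices: FS = Σ[c'·Δl_i + (W_i cosα_i − u_i·Δl_i)·tanφ'] / Σ W_i sinα_i, with Δl_i = b_i / cosα_i.
Slice 1: Δl = 1.4/cos(-3.7°) = 1.403 m; N'_1 = 16·cos(-3.7°) − 5·1.403 = 9.0; c'Δl = 17.96; W sinα = -1.0
Slice 2: Δl = 2.2/cos7.0° = 2.217 m; N'_2 = 83·cos7.0° − 16·2.217 = 46.9; c'Δl = 28.37; W sinα = 10.1
Slice 3: Δl = 2.8/cos22.3° = 3.026 m; N'_3 = 176·cos22.3° − 9·3.026 = 135.6; c'Δl = 38.74; W sinα = 66.8
Slice 4: Δl = 1.5/cos37.0° = 1.878 m; N'_4 = 110·cos37.0° − 23·1.878 = 44.7; c'Δl = 24.04; W sinα = 66.2
Slice 5: Δl = 2.4/cos53.4° = 4.025 m; N'_5 = 92·cos53.4° − 0·4.025 = 54.9; c'Δl = 51.52; W sinα = 73.9
Σc'Δl = 160.6 kN/m; ΣN' = 291.0 kN/m; ΣW sinα = 215.9 kN/m
Resisting = 160.6 + 291.0·tan34.6° = 160.6 + 200.7 = 361.4 kN/m
FS = 361.4 / 215.9 = 1.674

FS = 1.67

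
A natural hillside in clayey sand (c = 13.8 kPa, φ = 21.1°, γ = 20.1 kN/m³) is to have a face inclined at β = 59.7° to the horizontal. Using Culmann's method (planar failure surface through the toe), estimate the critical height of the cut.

H_c = 10.13 m

Culmann's analysis gives the critical failure plane at α_cr = (β + φ)/2 = (59.7 + 21.1)/2 = 40.4°, and the critical height
H_c = (4c/γ) · sinβ cosφ / [1 − cos(β − φ)]
    = (4·13.8/20.1) · sin59.7°·cos21.1° / [1 − cos(38.6°)]
    = 2.746 · 0.8634·0.9330 / [1 − 0.7815]
    = 2.746 · 0.8055 / 0.2185
    = 10.13 m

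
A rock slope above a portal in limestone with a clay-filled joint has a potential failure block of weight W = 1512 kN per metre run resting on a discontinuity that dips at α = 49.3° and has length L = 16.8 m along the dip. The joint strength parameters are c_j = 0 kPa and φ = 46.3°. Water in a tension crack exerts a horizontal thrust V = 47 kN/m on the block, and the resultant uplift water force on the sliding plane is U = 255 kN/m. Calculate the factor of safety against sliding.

Resolving the block weight along and normal to the plane and applying the Mohr–Coulomb strength on the joint:
N' = W cosα − U − V sinα = 1512·cos49.3° − 255 − 47·sin49.3° = 695.3 kN/m
Driving force T = W sinα + V cosα = 1512·sin49.3° + 47·cos49.3° = 1176.9 kN/m
Resisting force R = c_j·L + N'·tanφ = 0·16.8 + 695.3·tan46.3° = 0.0 + 727.6 = 727.6 kN/m
FS = R / T = 727.6 / 1176.9 = 0.618

FS = 0.62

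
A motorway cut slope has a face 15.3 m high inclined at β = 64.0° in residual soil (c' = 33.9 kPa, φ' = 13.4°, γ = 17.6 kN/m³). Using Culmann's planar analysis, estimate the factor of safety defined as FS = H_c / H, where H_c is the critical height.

H_c = (4c'/γ) · sinβ cosφ' / [1 − cos(β − φ')]
    = (4·33.9/17.6) · sin64.0°·cos13.4° / [1 − cos50.6°]
    = 7.705 · 0.8743 / 0.3653 = 18.44 m
FS = H_c / H = 18.44 / 15.3 = 1.205

FS = 1.21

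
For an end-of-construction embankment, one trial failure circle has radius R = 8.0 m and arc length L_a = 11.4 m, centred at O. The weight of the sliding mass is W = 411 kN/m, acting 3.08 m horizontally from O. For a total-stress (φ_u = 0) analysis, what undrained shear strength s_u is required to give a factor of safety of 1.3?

FS = s_u·L_a·R / (W·d), so s_u = FS·W·d / (L_a·R).
s_u = 1.3·411·3.08 / (11.40·8.0) = 1645.6 / 91.20 = 18.04 kPa

s_u = 18.0 kPa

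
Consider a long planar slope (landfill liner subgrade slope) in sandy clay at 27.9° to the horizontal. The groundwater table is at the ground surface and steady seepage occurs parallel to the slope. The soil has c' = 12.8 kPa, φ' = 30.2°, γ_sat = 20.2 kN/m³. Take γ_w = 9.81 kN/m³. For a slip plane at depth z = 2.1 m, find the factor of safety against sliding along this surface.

FS = 1.30

With seepage parallel to the slope and the water table at the surface, the effective normal stress on the slip plane uses the buoyant unit weight γ' = γ_sat − γ_w while the driving shear stress uses γ_sat:
FS = [c' + γ' z cos²β tanφ'] / [γ_sat z sinβ cosβ]
γ' = 20.2 − 9.81 = 10.39 kN/m³
Numerator = 12.8 + 10.39·2.1·cos²27.9°·tan30.2° = 12.8 + 10.39·2.1·0.7810·0.5820 = 22.718 kPa
Denominator = 20.2·2.1·sin27.9°·cos27.9° = 20.2·2.1·0.4679·0.8838 = 17.542 kPa
FS = 22.718 / 17.542 = 1.295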